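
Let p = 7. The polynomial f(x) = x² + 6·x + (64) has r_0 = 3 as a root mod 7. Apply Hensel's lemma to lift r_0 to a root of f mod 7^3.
r_2 = 73 (mod 343)

Hensel: r_{i+1} = r_i − f(r_i)·(f′(r_i))^{-1} mod 7^{i+2}, f′(x) = 2x + 6. Iterate:
  r_0 = 3 (mod 7)
  r_1 = 24 (mod 49)
  r_2 = 73 (mod 343)
Final: r = 73 satisfies f(r) ≡ 0 mod 7^3.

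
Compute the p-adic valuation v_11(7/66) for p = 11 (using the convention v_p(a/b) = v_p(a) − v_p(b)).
v_11(7/66) = -1

Factor powers of 11 from the numerator and denominator of the reduced fraction: 7 = 11^0 · 7 and 66 = 11^1 · 6. Apply v_p(a/b) = v_p(a) − v_p(b): v_11(7/66) = 0 − 1 = -1.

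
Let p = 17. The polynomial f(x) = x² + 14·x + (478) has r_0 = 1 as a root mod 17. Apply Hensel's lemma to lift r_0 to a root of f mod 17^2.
r_1 = 205 (mod 289)

Hensel: r_{i+1} = r_i − f(r_i)·(f′(r_i))^{-1} mod 17^{i+2}, f′(x) = 2x + 14. Iterate:
  r_0 = 1 (mod 17)
  r_1 = 205 (mod 289)
Final: r = 205 satisfies f(r) ≡ 0 mod 17^2.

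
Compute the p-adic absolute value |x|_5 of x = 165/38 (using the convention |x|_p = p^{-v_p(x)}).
|165/38|_5 = 1/5

Step 1 — compute v_5(x) by factoring powers of 5 out of the numerator and denominator: v_5(165/38) = 1. Step 2 — apply |x|_p = p^{-v_p(x)} = 5^{-1} = 1/5.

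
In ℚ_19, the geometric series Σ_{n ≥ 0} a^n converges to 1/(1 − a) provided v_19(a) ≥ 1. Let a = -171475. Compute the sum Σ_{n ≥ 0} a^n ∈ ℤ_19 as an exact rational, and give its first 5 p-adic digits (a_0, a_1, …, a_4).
Σ a^n = 1/(1 − a) = 1/171476;  first 5 digits = (1, 0, 0, 13, 17)

v_19(a) = 3 ≥ 1, so the series converges in ℤ_19 to 1/(1 − a) = 1/(1 − (-171475)) = 1/171476. Expand this rational in ℤ_19: compute digits iteratively via d_i = x_i mod 19, x_{i+1} = (x_i − d_i)/19. The first 5 digits are (1, 0, 0, 13, 17).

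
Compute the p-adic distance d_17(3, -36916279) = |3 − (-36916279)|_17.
d_17(3, -36916279) = 1/1419857

Step 1 — x − y = 3 − (-36916279) = 36916282. Step 2 — v_17(36916282) = 5 (factor: 36916282 = (17^5 · 26); the sign does not affect v_p). Step 3 — |x − y|_17 = 17^{-5} = 1/1419857.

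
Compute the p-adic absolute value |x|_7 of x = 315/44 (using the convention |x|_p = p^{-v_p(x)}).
|315/44|_7 = 1/7

Step 1 — compute v_7(x) by factoring powers of 7 out of the numerator and denominator: v_7(315/44) = 1. Step 2 — apply |x|_p = p^{-v_p(x)} = 7^{-1} = 1/7.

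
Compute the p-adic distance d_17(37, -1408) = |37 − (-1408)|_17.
d_17(37, -1408) = 1/289

Step 1 — x − y = 37 − (-1408) = 1445. Step 2 — v_17(1445) = 2 (factor: 1445 = (17^2 · 5); the sign does not affect v_p). Step 3 — |x − y|_17 = 17^{-2} = 1/289.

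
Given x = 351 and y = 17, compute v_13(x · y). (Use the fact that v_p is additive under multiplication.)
v_13(5967) = 1

v_p(x) = 1 (factor: 351 = 13^1 · 27); v_p(y) = 0 (factor: 17 = 13^0 · 17). Additivity: v_p(xy) = v_p(x) + v_p(y) = 1 + 0 = 1. (Direct check: xy = 5967 = 13^1 · (459).)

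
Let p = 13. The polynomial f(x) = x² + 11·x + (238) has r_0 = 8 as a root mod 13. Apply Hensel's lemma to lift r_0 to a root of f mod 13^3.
r_2 = 463 (mod 2197)

Hensel: r_{i+1} = r_i − f(r_i)·(f′(r_i))^{-1} mod 13^{i+2}, f′(x) = 2x + 11. Iterate:
  r_0 = 8 (mod 13)
  r_1 = 125 (mod 169)
  r_2 = 463 (mod 2197)
Final: r = 463 satisfies f(r) ≡ 0 mod 13^3.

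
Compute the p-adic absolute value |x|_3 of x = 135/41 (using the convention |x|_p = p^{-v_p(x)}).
|135/41|_3 = 1/27

Step 1 — compute v_3(x) by factoring powers of 3 out of the numerator and denominator: v_3(135/41) = 3. Step 2 — apply |x|_p = p^{-v_p(x)} = 3^{-3} = 1/27.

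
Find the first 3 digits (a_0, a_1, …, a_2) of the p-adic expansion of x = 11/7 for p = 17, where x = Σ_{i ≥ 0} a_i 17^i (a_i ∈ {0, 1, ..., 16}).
(a_0, …, a_2) = (4, 12, 9)

v_17(11/7) = 0 (numerator and denominator both coprime to 17), so x ∈ ℤ_17^×. Compute digits iteratively via a_i = x_i mod 17, x_{i+1} = (x_i − a_i)/17, with x_0 = x:
  x_0 = 11/7;  a_0 = 4;  x_1 = (x_0 − 4)/17 = -1/7
  x_1 = -1/7;  a_1 = 12;  x_2 = (x_1 − 12)/17 = -5/7
  x_2 = -5/7;  a_2 = 9;  x_3 = (x_2 − 9)/17 = -4/7
Digits: (4, 12, 9).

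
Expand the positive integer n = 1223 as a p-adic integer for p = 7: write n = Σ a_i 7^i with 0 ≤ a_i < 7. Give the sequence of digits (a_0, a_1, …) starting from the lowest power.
(a_0, a_1, …) = (5, 6, 3, 3)

Repeated division by 7 gives the digits low-to-high: 1223 = 5 + 6·7^1 + 3·7^2 + 3·7^3. Digit sequence: (5, 6, 3, 3).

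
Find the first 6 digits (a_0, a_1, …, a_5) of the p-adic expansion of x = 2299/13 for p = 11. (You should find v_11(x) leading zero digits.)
(a_0, …, a_5) = (0, 0, 4, 4, 3, 9)

v_11(2299/13) = 2, so a_0 = ... = a_1 = 0. Factor out: x = 11^2 · u with u = 19/13 a unit in ℤ_11. Expand u iteratively via a_{v+i} = u_i mod 11, u_{i+1} = (u_i − a_{v+i})/11:
  u_0 = 19/13;  a_2 = 4;  u_1 = (u_0 − 4)/11 = -3/13
  u_1 = -3/13;  a_3 = 4;  u_2 = (u_1 − 4)/11 = -5/13
  u_2 = -5/13;  a_4 = 3;  u_3 = (u_2 − 3)/11 = -4/13
  u_3 = -4/13;  a_5 = 9;  u_4 = (u_3 − 9)/11 = -11/13
Digits: (0, 0, 4, 4, 3, 9).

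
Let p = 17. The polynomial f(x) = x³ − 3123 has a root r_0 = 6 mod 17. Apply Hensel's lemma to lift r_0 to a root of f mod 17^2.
r_1 = 57 (mod 289)

Hensel: r_{i+1} = r_i − f(r_i)/f′(r_i) mod 17^{i+2}, where f′(x) = 3x². Iterate:
  r_0 = 6 (mod 17)
  r_1 = 57 (mod 289)
Final: r = 57 with f(r) ≡ 0 mod 17^2.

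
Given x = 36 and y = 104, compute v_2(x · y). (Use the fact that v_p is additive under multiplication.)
v_2(3744) = 5

v_p(x) = 2 (factor: 36 = 2^2 · 9); v_p(y) = 3 (factor: 104 = 2^3 · 13). Additivity: v_p(xy) = v_p(x) + v_p(y) = 2 + 3 = 5. (Direct check: xy = 3744 = 2^5 · (117).)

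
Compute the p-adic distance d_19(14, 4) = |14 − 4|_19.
d_19(14, 4) = 1

Step 1 — x − y = 14 − 4 = 10. Step 2 — v_19(10) = 0 (factor: 10 = (19^0 · 10); the sign does not affect v_p). Step 3 — |x − y|_19 = 19^{0} = 1.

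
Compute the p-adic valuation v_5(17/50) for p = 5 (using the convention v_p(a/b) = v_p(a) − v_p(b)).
v_5(17/50) = -2

Factor powers of 5 from the numerator and denominator of the reduced fraction: 17 = 5^0 · 17 and 50 = 5^2 · 2. Apply v_p(a/b) = v_p(a) − v_p(b): v_5(17/50) = 0 − 2 = -2.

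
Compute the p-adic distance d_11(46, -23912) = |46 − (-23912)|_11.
d_11(46, -23912) = 1/1331

Step 1 — x − y = 46 − (-23912) = 23958. Step 2 — v_11(23958) = 3 (factor: 23958 = (11^3 · 18); the sign does not affect v_p). Step 3 — |x − y|_11 = 11^{-3} = 1/1331.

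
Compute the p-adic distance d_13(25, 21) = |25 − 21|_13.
d_13(25, 21) = 1

Step 1 — x − y = 25 − 21 = 4. Step 2 — v_13(4) = 0 (factor: 4 = (13^0 · 4); the sign does not affect v_p). Step 3 — |x − y|_13 = 13^{0} = 1.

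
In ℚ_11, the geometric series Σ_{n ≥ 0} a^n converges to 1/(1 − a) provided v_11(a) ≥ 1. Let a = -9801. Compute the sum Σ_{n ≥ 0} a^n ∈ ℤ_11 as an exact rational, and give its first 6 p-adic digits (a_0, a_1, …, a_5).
Σ a^n = 1/(1 − a) = 1/9802;  first 6 digits = (1, 0, 7, 3, 4, 2)

v_11(a) = 2 ≥ 1, so the series converges in ℤ_11 to 1/(1 − a) = 1/(1 − (-9801)) = 1/9802. Expand this rational in ℤ_11: compute digits iteratively via d_i = x_i mod 11, x_{i+1} = (x_i − d_i)/11. The first 6 digits are (1, 0, 7, 3, 4, 2).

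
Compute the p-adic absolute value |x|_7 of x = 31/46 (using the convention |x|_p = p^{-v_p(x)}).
|31/46|_7 = 1

Step 1 — compute v_7(x) by factoring powers of 7 out of the numerator and denominator: v_7(31/46) = 0. Step 2 — apply |x|_p = p^{-v_p(x)} = 7^{0} = 1.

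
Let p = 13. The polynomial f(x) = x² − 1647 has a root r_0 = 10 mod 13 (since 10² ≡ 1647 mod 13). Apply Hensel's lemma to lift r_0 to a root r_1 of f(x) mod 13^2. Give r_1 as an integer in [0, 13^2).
r_1 = 62 (mod 169)

Hensel's recurrence: r_{i+1} = r_i − f(r_i)·(f′(r_i))^{-1} mod 13^{i+2}, with f′(x) = 2x. Iterate:
  r_0 = 10 (mod 13)
  r_1 = 62 (mod 169)
Final: r_1 = 62, and one checks f(r_1) ≡ 0 mod 13^2.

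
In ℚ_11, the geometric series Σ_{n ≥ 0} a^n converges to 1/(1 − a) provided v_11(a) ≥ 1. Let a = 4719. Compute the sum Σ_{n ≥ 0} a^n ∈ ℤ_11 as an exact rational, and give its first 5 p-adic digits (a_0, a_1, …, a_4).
Σ a^n = 1/(1 − a) = -1/4718;  first 5 digits = (1, 0, 6, 3, 3)

v_11(a) = 2 ≥ 1, so the series converges in ℤ_11 to 1/(1 − a) = 1/(1 − 4719) = -1/4718. Expand this rational in ℤ_11: compute digits iteratively via d_i = x_i mod 11, x_{i+1} = (x_i − d_i)/11. The first 5 digits are (1, 0, 6, 3, 3).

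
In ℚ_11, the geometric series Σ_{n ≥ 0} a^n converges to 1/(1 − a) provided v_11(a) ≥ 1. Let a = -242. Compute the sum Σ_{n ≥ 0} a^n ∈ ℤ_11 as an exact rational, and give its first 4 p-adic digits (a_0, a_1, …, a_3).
Σ a^n = 1/(1 − a) = 1/243;  first 4 digits = (1, 0, 9, 10)

v_11(a) = 2 ≥ 1, so the series converges in ℤ_11 to 1/(1 − a) = 1/(1 − (-242)) = 1/243. Expand this rational in ℤ_11: compute digits iteratively via d_i = x_i mod 11, x_{i+1} = (x_i − d_i)/11. The first 4 digits are (1, 0, 9, 10).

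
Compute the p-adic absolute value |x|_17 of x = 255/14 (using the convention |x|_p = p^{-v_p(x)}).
|255/14|_17 = 1/17

Step 1 — compute v_17(x) by factoring powers of 17 out of the numerator and denominator: v_17(255/14) = 1. Step 2 — apply |x|_p = p^{-v_p(x)} = 17^{-1} = 1/17.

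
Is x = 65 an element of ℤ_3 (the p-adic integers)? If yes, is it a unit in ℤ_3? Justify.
x ∈ ℤ_3^× (unit); v_3(x) = 0

ℤ_3 = {x ∈ ℚ_3 : v_3(x) ≥ 0} and ℤ_3^× = {x ∈ ℤ_3 : v_3(x) = 0}. Here v_3(65) = v_3(num) − v_3(den) = 0; compare against these criteria.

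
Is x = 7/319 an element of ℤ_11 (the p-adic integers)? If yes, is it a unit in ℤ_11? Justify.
x ∉ ℤ_11 (v_11(x) = -1 < 0)

ℤ_11 = {x ∈ ℚ_11 : v_11(x) ≥ 0} and ℤ_11^× = {x ∈ ℤ_11 : v_11(x) = 0}. Here v_11(7/319) = v_11(num) − v_11(den) = -1; compare against these criteria.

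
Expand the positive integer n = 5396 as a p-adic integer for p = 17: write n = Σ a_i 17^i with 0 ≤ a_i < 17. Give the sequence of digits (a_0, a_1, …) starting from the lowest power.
(a_0, a_1, …) = (7, 11, 1, 1)

Repeated division by 17 gives the digits low-to-high: 5396 = 7 + 11·17^1 + 1·17^2 + 1·17^3. Digit sequence: (7, 11, 1, 1).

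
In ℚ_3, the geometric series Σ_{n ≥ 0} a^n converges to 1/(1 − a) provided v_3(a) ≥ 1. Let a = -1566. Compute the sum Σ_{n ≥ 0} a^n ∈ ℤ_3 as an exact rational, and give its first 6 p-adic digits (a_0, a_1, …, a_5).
Σ a^n = 1/(1 − a) = 1/1567;  first 6 digits = (1, 0, 0, 2, 1, 2)

v_3(a) = 3 ≥ 1, so the series converges in ℤ_3 to 1/(1 − a) = 1/(1 − (-1566)) = 1/1567. Expand this rational in ℤ_3: compute digits iteratively via d_i = x_i mod 3, x_{i+1} = (x_i − d_i)/3. The first 6 digits are (1, 0, 0, 2, 1, 2).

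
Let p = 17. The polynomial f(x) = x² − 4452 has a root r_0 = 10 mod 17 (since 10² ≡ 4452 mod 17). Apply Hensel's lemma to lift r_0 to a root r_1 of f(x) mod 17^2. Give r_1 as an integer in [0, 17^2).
r_1 = 112 (mod 289)

Hensel's recurrence: r_{i+1} = r_i − f(r_i)·(f′(r_i))^{-1} mod 17^{i+2}, with f′(x) = 2x. Iterate:
  r_0 = 10 (mod 17)
  r_1 = 112 (mod 289)
Final: r_1 = 112, and one checks f(r_1) ≡ 0 mod 17^2.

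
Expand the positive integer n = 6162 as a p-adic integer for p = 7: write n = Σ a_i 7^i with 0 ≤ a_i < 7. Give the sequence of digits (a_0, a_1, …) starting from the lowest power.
(a_0, a_1, …) = (2, 5, 6, 3, 2)

Repeated division by 7 gives the digits low-to-high: 6162 = 2 + 5·7^1 + 6·7^2 + 3·7^3 + 2·7^4. Digit sequence: (2, 5, 6, 3, 2).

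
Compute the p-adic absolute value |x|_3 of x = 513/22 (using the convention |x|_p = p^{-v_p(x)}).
|513/22|_3 = 1/27

Step 1 — compute v_3(x) by factoring powers of 3 out of the numerator and denominator: v_3(513/22) = 3. Step 2 — apply |x|_p = p^{-v_p(x)} = 3^{-3} = 1/27.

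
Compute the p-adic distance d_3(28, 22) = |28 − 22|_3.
d_3(28, 22) = 1/3

Step 1 — x − y = 28 − 22 = 6. Step 2 — v_3(6) = 1 (factor: 6 = (3^1 · 2); the sign does not affect v_p). Step 3 — |x − y|_3 = 3^{-1} = 1/3.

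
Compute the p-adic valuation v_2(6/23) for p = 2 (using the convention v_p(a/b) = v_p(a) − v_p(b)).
v_2(6/23) = 1

Factor powers of 2 from the numerator and denominator of the reduced fraction: 6 = 2^1 · 3 and 23 = 2^0 · 23. Apply v_p(a/b) = v_p(a) − v_p(b): v_2(6/23) = 1 − 0 = 1.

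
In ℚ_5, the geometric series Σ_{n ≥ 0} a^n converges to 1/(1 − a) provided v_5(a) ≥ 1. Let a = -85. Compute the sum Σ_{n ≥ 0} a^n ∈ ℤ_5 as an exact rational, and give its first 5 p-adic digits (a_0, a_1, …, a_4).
Σ a^n = 1/(1 − a) = 1/86;  first 5 digits = (1, 3, 0, 4, 4)

v_5(a) = 1 ≥ 1, so the series converges in ℤ_5 to 1/(1 − a) = 1/(1 − (-85)) = 1/86. Expand this rational in ℤ_5: compute digits iteratively via d_i = x_i mod 5, x_{i+1} = (x_i − d_i)/5. The first 5 digits are (1, 3, 0, 4, 4).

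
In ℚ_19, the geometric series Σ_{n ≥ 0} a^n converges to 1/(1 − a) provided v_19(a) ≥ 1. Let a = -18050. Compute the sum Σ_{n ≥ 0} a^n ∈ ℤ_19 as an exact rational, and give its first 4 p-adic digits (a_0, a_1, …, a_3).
Σ a^n = 1/(1 − a) = 1/18051;  first 4 digits = (1, 0, 7, 16)

v_19(a) = 2 ≥ 1, so the series converges in ℤ_19 to 1/(1 − a) = 1/(1 − (-18050)) = 1/18051. Expand this rational in ℤ_19: compute digits iteratively via d_i = x_i mod 19, x_{i+1} = (x_i − d_i)/19. The first 4 digits are (1, 0, 7, 16).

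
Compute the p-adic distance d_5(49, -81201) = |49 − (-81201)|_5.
d_5(49, -81201) = 1/3125

Step 1 — x − y = 49 − (-81201) = 81250. Step 2 — v_5(81250) = 5 (factor: 81250 = (5^5 · 26); the sign does not affect v_p). Step 3 — |x − y|_5 = 5^{-5} = 1/3125.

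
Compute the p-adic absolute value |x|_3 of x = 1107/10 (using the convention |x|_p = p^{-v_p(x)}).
|1107/10|_3 = 1/27

Step 1 — compute v_3(x) by factoring powers of 3 out of the numerator and denominator: v_3(1107/10) = 3. Step 2 — apply |x|_p = p^{-v_p(x)} = 3^{-3} = 1/27.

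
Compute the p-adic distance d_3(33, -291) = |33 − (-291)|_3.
d_3(33, -291) = 1/81

Step 1 — x − y = 33 − (-291) = 324. Step 2 — v_3(324) = 4 (factor: 324 = (3^4 · 4); the sign does not affect v_p). Step 3 — |x − y|_3 = 3^{-4} = 1/81.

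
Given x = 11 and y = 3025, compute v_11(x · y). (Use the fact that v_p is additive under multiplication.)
v_11(33275) = 3

v_p(x) = 1 (factor: 11 = 11^1 · 1); v_p(y) = 2 (factor: 3025 = 11^2 · 25). Additivity: v_p(xy) = v_p(x) + v_p(y) = 1 + 2 = 3. (Direct check: xy = 33275 = 11^3 · (25).)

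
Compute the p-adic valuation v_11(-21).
v_11(-21) = 0

v_11(n) is the largest exponent k such that 11^k divides n. Factor out: -21 = -11^0 · 21. (Sign doesn't affect v_p.) So v_11(-21) = 0.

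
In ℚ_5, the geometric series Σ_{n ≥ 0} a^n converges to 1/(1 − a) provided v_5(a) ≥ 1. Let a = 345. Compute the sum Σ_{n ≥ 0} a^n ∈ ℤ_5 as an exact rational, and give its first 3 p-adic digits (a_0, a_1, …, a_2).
Σ a^n = 1/(1 − a) = -1/344;  first 3 digits = (1, 4, 4)

v_5(a) = 1 ≥ 1, so the series converges in ℤ_5 to 1/(1 − a) = 1/(1 − 345) = -1/344. Expand this rational in ℤ_5: compute digits iteratively via d_i = x_i mod 5, x_{i+1} = (x_i − d_i)/5. The first 3 digits are (1, 4, 4).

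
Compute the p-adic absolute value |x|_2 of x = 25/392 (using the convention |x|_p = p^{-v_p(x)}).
|25/392|_2 = 8

Step 1 — compute v_2(x) by factoring powers of 2 out of the numerator and denominator: v_2(25/392) = -3. Step 2 — apply |x|_p = p^{-v_p(x)} = 2^{3} = 8.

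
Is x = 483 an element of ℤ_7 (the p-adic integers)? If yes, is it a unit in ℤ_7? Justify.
x ∈ ℤ_7 but not a unit; v_7(x) = 1 > 0

ℤ_7 = {x ∈ ℚ_7 : v_7(x) ≥ 0} and ℤ_7^× = {x ∈ ℤ_7 : v_7(x) = 0}. Here v_7(483) = v_7(num) − v_7(den) = 1; compare against these criteria.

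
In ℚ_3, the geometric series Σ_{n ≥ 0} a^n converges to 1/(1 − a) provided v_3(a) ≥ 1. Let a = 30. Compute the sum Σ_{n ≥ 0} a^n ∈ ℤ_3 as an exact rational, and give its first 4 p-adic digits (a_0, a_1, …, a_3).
Σ a^n = 1/(1 − a) = -1/29;  first 4 digits = (1, 1, 1, 2)

v_3(a) = 1 ≥ 1, so the series converges in ℤ_3 to 1/(1 − a) = 1/(1 − 30) = -1/29. Expand this rational in ℤ_3: compute digits iteratively via d_i = x_i mod 3, x_{i+1} = (x_i − d_i)/3. The first 4 digits are (1, 1, 1, 2).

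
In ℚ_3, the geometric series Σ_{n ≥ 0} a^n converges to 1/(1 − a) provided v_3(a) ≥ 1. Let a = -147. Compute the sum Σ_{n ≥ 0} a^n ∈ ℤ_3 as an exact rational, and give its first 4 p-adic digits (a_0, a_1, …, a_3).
Σ a^n = 1/(1 − a) = 1/148;  first 4 digits = (1, 2, 2, 1)

v_3(a) = 1 ≥ 1, so the series converges in ℤ_3 to 1/(1 − a) = 1/(1 − (-147)) = 1/148. Expand this rational in ℤ_3: compute digits iteratively via d_i = x_i mod 3, x_{i+1} = (x_i − d_i)/3. The first 4 digits are (1, 2, 2, 1).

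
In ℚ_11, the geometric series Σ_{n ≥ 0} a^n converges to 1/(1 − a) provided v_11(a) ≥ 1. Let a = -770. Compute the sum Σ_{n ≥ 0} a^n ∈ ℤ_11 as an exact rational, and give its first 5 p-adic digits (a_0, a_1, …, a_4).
Σ a^n = 1/(1 − a) = 1/771;  first 5 digits = (1, 7, 9, 6, 2)

v_11(a) = 1 ≥ 1, so the series converges in ℤ_11 to 1/(1 − a) = 1/(1 − (-770)) = 1/771. Expand this rational in ℤ_11: compute digits iteratively via d_i = x_i mod 11, x_{i+1} = (x_i − d_i)/11. The first 5 digits are (1, 7, 9, 6, 2).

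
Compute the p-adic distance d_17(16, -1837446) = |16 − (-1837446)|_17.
d_17(16, -1837446) = 1/83521

Step 1 — x − y = 16 − (-1837446) = 1837462. Step 2 — v_17(1837462) = 4 (factor: 1837462 = (17^4 · 22); the sign does not affect v_p). Step 3 — |x − y|_17 = 17^{-4} = 1/83521.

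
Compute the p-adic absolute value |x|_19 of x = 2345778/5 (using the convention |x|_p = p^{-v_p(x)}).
|2345778/5|_19 = 1/130321

Step 1 — compute v_19(x) by factoring powers of 19 out of the numerator and denominator: v_19(2345778/5) = 4. Step 2 — apply |x|_p = p^{-v_p(x)} = 19^{-4} = 1/130321.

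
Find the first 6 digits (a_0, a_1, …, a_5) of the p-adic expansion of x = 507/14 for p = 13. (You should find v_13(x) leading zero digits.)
(a_0, …, a_5) = (0, 0, 3, 10, 2, 10)

v_13(507/14) = 2, so a_0 = ... = a_1 = 0. Factor out: x = 13^2 · u with u = 3/14 a unit in ℤ_13. Expand u iteratively via a_{v+i} = u_i mod 13, u_{i+1} = (u_i − a_{v+i})/13:
  u_0 = 3/14;  a_2 = 3;  u_1 = (u_0 − 3)/13 = -3/14
  u_1 = -3/14;  a_3 = 10;  u_2 = (u_1 − 10)/13 = -11/14
  u_2 = -11/14;  a_4 = 2;  u_3 = (u_2 − 2)/13 = -3/14
  u_3 = -3/14;  a_5 = 10;  u_4 = (u_3 − 10)/13 = -11/14
Digits: (0, 0, 3, 10, 2, 10).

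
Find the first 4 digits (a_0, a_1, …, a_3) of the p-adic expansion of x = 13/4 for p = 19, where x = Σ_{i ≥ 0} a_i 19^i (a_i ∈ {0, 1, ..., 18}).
(a_0, …, a_3) = (8, 14, 4, 14)

v_19(13/4) = 0 (numerator and denominator both coprime to 19), so x ∈ ℤ_19^×. Compute digits iteratively via a_i = x_i mod 19, x_{i+1} = (x_i − a_i)/19, with x_0 = x:
  x_0 = 13/4;  a_0 = 8;  x_1 = (x_0 − 8)/19 = -1/4
  x_1 = -1/4;  a_1 = 14;  x_2 = (x_1 − 14)/19 = -3/4
  x_2 = -3/4;  a_2 = 4;  x_3 = (x_2 − 4)/19 = -1/4
  x_3 = -1/4;  a_3 = 14;  x_4 = (x_3 − 14)/19 = -3/4
Digits: (8, 14, 4, 14).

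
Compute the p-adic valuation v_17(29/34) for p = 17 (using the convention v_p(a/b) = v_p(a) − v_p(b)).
v_17(29/34) = -1

Factor powers of 17 from the numerator and denominator of the reduced fraction: 29 = 17^0 · 29 and 34 = 17^1 · 2. Apply v_p(a/b) = v_p(a) − v_p(b): v_17(29/34) = 0 − 1 = -1.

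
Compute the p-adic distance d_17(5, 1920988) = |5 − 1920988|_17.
d_17(5, 1920988) = 1/83521

Step 1 — x − y = 5 − 1920988 = -1920983. Step 2 — v_17(-1920983) = 4 (factor: -1920983 = −(17^4 · 23); the sign does not affect v_p). Step 3 — |x − y|_17 = 17^{-4} = 1/83521.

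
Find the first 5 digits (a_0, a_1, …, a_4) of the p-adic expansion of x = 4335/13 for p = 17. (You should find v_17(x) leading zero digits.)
(a_0, …, a_4) = (0, 0, 9, 10, 2)

v_17(4335/13) = 2, so a_0 = ... = a_1 = 0. Factor out: x = 17^2 · u with u = 15/13 a unit in ℤ_17. Expand u iteratively via a_{v+i} = u_i mod 17, u_{i+1} = (u_i − a_{v+i})/17:
  u_0 = 15/13;  a_2 = 9;  u_1 = (u_0 − 9)/17 = -6/13
  u_1 = -6/13;  a_3 = 10;  u_2 = (u_1 − 10)/17 = -8/13
  u_2 = -8/13;  a_4 = 2;  u_3 = (u_2 − 2)/17 = -2/13
Digits: (0, 0, 9, 10, 2).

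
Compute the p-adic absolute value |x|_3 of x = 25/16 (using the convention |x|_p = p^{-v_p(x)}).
|25/16|_3 = 1

Step 1 — compute v_3(x) by factoring powers of 3 out of the numerator and denominator: v_3(25/16) = 0. Step 2 — apply |x|_p = p^{-v_p(x)} = 3^{0} = 1.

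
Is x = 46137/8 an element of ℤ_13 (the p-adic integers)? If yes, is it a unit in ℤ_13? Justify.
x ∈ ℤ_13 but not a unit; v_13(x) = 3 > 0

ℤ_13 = {x ∈ ℚ_13 : v_13(x) ≥ 0} and ℤ_13^× = {x ∈ ℤ_13 : v_13(x) = 0}. Here v_13(46137/8) = v_13(num) − v_13(den) = 3; compare against these criteria.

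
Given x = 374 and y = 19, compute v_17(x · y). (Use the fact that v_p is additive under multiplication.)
v_17(7106) = 1

v_p(x) = 1 (factor: 374 = 17^1 · 22); v_p(y) = 0 (factor: 19 = 17^0 · 19). Additivity: v_p(xy) = v_p(x) + v_p(y) = 1 + 0 = 1. (Direct check: xy = 7106 = 17^1 · (418).)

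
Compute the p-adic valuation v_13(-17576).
v_13(-17576) = 3

v_13(n) is the largest exponent k such that 13^k divides n. Factor out: -17576 = -13^3 · 8. (Sign doesn't affect v_p.) So v_13(-17576) = 3.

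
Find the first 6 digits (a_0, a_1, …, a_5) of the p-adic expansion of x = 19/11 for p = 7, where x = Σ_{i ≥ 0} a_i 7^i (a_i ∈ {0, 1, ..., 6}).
(a_0, …, a_5) = (3, 3, 4, 0, 5, 5)

v_7(19/11) = 0 (numerator and denominator both coprime to 7), so x ∈ ℤ_7^×. Compute digits iteratively via a_i = x_i mod 7, x_{i+1} = (x_i − a_i)/7, with x_0 = x:
  x_0 = 19/11;  a_0 = 3;  x_1 = (x_0 − 3)/7 = -2/11
  x_1 = -2/11;  a_1 = 3;  x_2 = (x_1 − 3)/7 = -5/11
  x_2 = -5/11;  a_2 = 4;  x_3 = (x_2 − 4)/7 = -7/11
  x_3 = -7/11;  a_3 = 0;  x_4 = (x_3 − 0)/7 = -1/11
  x_4 = -1/11;  a_4 = 5;  x_5 = (x_4 − 5)/7 = -8/11
  x_5 = -8/11;  a_5 = 5;  x_6 = (x_5 − 5)/7 = -9/11
Digits: (3, 3, 4, 0, 5, 5).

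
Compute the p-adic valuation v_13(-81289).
v_13(-81289) = 3

v_13(n) is the largest exponent k such that 13^k divides n. Factor out: -81289 = -13^3 · 37. (Sign doesn't affect v_p.) So v_13(-81289) = 3.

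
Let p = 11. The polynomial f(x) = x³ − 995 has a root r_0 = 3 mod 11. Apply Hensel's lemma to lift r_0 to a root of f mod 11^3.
r_2 = 729 (mod 1331)

Hensel: r_{i+1} = r_i − f(r_i)/f′(r_i) mod 11^{i+2}, where f′(x) = 3x². Iterate:
  r_0 = 3 (mod 11)
  r_1 = 3 (mod 121)
  r_2 = 729 (mod 1331)
Final: r = 729 with f(r) ≡ 0 mod 11^3.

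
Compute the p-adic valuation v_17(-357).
v_17(-357) = 1

v_17(n) is the largest exponent k such that 17^k divides n. Factor out: -357 = -17^1 · 21. (Sign doesn't affect v_p.) So v_17(-357) = 1.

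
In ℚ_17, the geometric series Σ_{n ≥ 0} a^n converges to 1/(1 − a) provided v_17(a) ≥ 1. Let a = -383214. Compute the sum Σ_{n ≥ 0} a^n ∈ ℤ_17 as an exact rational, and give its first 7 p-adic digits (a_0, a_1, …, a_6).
Σ a^n = 1/(1 − a) = 1/383215;  first 7 digits = (1, 0, 0, 7, 12, 16, 14)

v_17(a) = 3 ≥ 1, so the series converges in ℤ_17 to 1/(1 − a) = 1/(1 − (-383214)) = 1/383215. Expand this rational in ℤ_17: compute digits iteratively via d_i = x_i mod 17, x_{i+1} = (x_i − d_i)/17. The first 7 digits are (1, 0, 0, 7, 12, 16, 14).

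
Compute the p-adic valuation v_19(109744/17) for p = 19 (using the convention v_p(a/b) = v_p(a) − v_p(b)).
v_19(109744/17) = 3

Factor powers of 19 from the numerator and denominator of the reduced fraction: 109744 = 19^3 · 16 and 17 = 19^0 · 17. Apply v_p(a/b) = v_p(a) − v_p(b): v_19(109744/17) = 3 − 0 = 3.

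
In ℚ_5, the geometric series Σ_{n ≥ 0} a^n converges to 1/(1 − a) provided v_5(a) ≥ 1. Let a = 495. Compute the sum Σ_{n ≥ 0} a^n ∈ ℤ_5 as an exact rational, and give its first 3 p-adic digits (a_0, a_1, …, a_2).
Σ a^n = 1/(1 − a) = -1/494;  first 3 digits = (1, 4, 0)

v_5(a) = 1 ≥ 1, so the series converges in ℤ_5 to 1/(1 − a) = 1/(1 − 495) = -1/494. Expand this rational in ℤ_5: compute digits iteratively via d_i = x_i mod 5, x_{i+1} = (x_i − d_i)/5. The first 3 digits are (1, 4, 0).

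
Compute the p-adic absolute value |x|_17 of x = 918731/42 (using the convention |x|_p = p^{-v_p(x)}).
|918731/42|_17 = 1/83521

Step 1 — compute v_17(x) by factoring powers of 17 out of the numerator and denominator: v_17(918731/42) = 4. Step 2 — apply |x|_p = p^{-v_p(x)} = 17^{-4} = 1/83521.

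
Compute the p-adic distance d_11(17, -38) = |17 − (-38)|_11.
d_11(17, -38) = 1/11

Step 1 — x − y = 17 − (-38) = 55. Step 2 — v_11(55) = 1 (factor: 55 = (11^1 · 5); the sign does not affect v_p). Step 3 — |x − y|_11 = 11^{-1} = 1/11.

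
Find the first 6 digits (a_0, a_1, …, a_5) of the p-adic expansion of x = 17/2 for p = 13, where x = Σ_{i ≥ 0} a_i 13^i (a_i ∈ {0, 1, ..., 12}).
(a_0, …, a_5) = (2, 7, 6, 6, 6, 6)

v_13(17/2) = 0 (numerator and denominator both coprime to 13), so x ∈ ℤ_13^×. Compute digits iteratively via a_i = x_i mod 13, x_{i+1} = (x_i − a_i)/13, with x_0 = x:
  x_0 = 17/2;  a_0 = 2;  x_1 = (x_0 − 2)/13 = 1/2
  x_1 = 1/2;  a_1 = 7;  x_2 = (x_1 − 7)/13 = -1/2
  x_2 = -1/2;  a_2 = 6;  x_3 = (x_2 − 6)/13 = -1/2
  x_3 = -1/2;  a_3 = 6;  x_4 = (x_3 − 6)/13 = -1/2
  x_4 = -1/2;  a_4 = 6;  x_5 = (x_4 − 6)/13 = -1/2
  x_5 = -1/2;  a_5 = 6;  x_6 = (x_5 − 6)/13 = -1/2
Digits: (2, 7, 6, 6, 6, 6).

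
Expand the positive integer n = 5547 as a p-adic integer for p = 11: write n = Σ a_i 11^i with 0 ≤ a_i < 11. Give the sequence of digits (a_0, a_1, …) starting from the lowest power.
(a_0, a_1, …) = (3, 9, 1, 4)

Repeated division by 11 gives the digits low-to-high: 5547 = 3 + 9·11^1 + 1·11^2 + 4·11^3. Digit sequence: (3, 9, 1, 4).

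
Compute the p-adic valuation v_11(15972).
v_11(15972) = 3

v_11(n) is the largest exponent k such that 11^k divides n. Factor out: 15972 = 11^3 · 12. (Sign doesn't affect v_p.) So v_11(15972) = 3.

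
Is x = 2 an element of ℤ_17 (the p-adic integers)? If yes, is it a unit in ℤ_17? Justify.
x ∈ ℤ_17^× (unit); v_17(x) = 0

ℤ_17 = {x ∈ ℚ_17 : v_17(x) ≥ 0} and ℤ_17^× = {x ∈ ℤ_17 : v_17(x) = 0}. Here v_17(2) = v_17(num) − v_17(den) = 0; compare against these criteria.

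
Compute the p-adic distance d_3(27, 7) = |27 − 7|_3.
d_3(27, 7) = 1

Step 1 — x − y = 27 − 7 = 20. Step 2 — v_3(20) = 0 (factor: 20 = (3^0 · 20); the sign does not affect v_p). Step 3 — |x − y|_3 = 3^{0} = 1.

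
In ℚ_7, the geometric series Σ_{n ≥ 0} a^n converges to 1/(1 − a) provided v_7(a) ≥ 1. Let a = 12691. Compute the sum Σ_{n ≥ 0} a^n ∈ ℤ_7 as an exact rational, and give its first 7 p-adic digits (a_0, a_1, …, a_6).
Σ a^n = 1/(1 − a) = -1/12690;  first 7 digits = (1, 0, 0, 2, 5, 0, 4)

v_7(a) = 3 ≥ 1, so the series converges in ℤ_7 to 1/(1 − a) = 1/(1 − 12691) = -1/12690. Expand this rational in ℤ_7: compute digits iteratively via d_i = x_i mod 7, x_{i+1} = (x_i − d_i)/7. The first 7 digits are (1, 0, 0, 2, 5, 0, 4).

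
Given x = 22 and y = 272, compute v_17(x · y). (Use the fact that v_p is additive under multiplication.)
v_17(5984) = 1

v_p(x) = 0 (factor: 22 = 17^0 · 22); v_p(y) = 1 (factor: 272 = 17^1 · 16). Additivity: v_p(xy) = v_p(x) + v_p(y) = 0 + 1 = 1. (Direct check: xy = 5984 = 17^1 · (352).)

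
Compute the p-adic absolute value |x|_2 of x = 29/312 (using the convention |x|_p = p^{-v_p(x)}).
|29/312|_2 = 8

Step 1 — compute v_2(x) by factoring powers of 2 out of the numerator and denominator: v_2(29/312) = -3. Step 2 — apply |x|_p = p^{-v_p(x)} = 2^{3} = 8.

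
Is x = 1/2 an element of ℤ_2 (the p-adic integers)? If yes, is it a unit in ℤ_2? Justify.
x ∉ ℤ_2 (v_2(x) = -1 < 0)

ℤ_2 = {x ∈ ℚ_2 : v_2(x) ≥ 0} and ℤ_2^× = {x ∈ ℤ_2 : v_2(x) = 0}. Here v_2(1/2) = v_2(num) − v_2(den) = -1; compare against these criteria.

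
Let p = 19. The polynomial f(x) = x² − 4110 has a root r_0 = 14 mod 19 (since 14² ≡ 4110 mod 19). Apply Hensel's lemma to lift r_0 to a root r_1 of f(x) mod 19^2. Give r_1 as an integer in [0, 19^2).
r_1 = 128 (mod 361)

Hensel's recurrence: r_{i+1} = r_i − f(r_i)·(f′(r_i))^{-1} mod 19^{i+2}, with f′(x) = 2x. Iterate:
  r_0 = 14 (mod 19)
  r_1 = 128 (mod 361)
Final: r_1 = 128, and one checks f(r_1) ≡ 0 mod 19^2.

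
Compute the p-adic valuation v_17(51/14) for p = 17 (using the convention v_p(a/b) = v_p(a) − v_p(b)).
v_17(51/14) = 1

Factor powers of 17 from the numerator and denominator of the reduced fraction: 51 = 17^1 · 3 and 14 = 17^0 · 14. Apply v_p(a/b) = v_p(a) − v_p(b): v_17(51/14) = 1 − 0 = 1.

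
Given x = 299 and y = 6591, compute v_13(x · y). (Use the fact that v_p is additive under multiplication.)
v_13(1970709) = 4

v_p(x) = 1 (factor: 299 = 13^1 · 23); v_p(y) = 3 (factor: 6591 = 13^3 · 3). Additivity: v_p(xy) = v_p(x) + v_p(y) = 1 + 3 = 4. (Direct check: xy = 1970709 = 13^4 · (69).)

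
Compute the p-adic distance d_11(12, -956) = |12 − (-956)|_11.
d_11(12, -956) = 1/121

Step 1 — x − y = 12 − (-956) = 968. Step 2 — v_11(968) = 2 (factor: 968 = (11^2 · 8); the sign does not affect v_p). Step 3 — |x − y|_11 = 11^{-2} = 1/121.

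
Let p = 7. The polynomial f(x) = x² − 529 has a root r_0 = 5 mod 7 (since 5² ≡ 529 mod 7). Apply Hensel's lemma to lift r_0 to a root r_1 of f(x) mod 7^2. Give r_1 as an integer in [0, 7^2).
r_1 = 26 (mod 49)

Hensel's recurrence: r_{i+1} = r_i − f(r_i)·(f′(r_i))^{-1} mod 7^{i+2}, with f′(x) = 2x. Iterate:
  r_0 = 5 (mod 7)
  r_1 = 26 (mod 49)
Final: r_1 = 26, and one checks f(r_1) ≡ 0 mod 7^2.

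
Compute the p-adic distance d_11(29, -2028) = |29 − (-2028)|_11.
d_11(29, -2028) = 1/121

Step 1 — x − y = 29 − (-2028) = 2057. Step 2 — v_11(2057) = 2 (factor: 2057 = (11^2 · 17); the sign does not affect v_p). Step 3 — |x − y|_11 = 11^{-2} = 1/121.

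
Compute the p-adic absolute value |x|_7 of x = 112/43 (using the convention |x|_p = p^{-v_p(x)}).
|112/43|_7 = 1/7

Step 1 — compute v_7(x) by factoring powers of 7 out of the numerator and denominator: v_7(112/43) = 1. Step 2 — apply |x|_p = p^{-v_p(x)} = 7^{-1} = 1/7.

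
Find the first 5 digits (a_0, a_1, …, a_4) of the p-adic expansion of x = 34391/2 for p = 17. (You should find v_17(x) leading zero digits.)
(a_0, …, a_4) = (0, 0, 0, 12, 8)

v_17(34391/2) = 3, so a_0 = ... = a_2 = 0. Factor out: x = 17^3 · u with u = 7/2 a unit in ℤ_17. Expand u iteratively via a_{v+i} = u_i mod 17, u_{i+1} = (u_i − a_{v+i})/17:
  u_0 = 7/2;  a_3 = 12;  u_1 = (u_0 − 12)/17 = -1/2
  u_1 = -1/2;  a_4 = 8;  u_2 = (u_1 − 8)/17 = -1/2
Digits: (0, 0, 0, 12, 8).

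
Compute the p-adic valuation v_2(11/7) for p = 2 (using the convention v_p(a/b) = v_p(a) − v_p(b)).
v_2(11/7) = 0

Factor powers of 2 from the numerator and denominator of the reduced fraction: 11 = 2^0 · 11 and 7 = 2^0 · 7. Apply v_p(a/b) = v_p(a) − v_p(b): v_2(11/7) = 0 − 0 = 0.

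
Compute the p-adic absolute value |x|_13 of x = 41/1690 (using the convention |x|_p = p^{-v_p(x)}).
|41/1690|_13 = 169

Step 1 — compute v_13(x) by factoring powers of 13 out of the numerator and denominator: v_13(41/1690) = -2. Step 2 — apply |x|_p = p^{-v_p(x)} = 13^{2} = 169.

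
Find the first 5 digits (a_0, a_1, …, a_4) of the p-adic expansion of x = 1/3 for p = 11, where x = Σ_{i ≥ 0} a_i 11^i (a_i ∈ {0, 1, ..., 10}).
(a_0, …, a_4) = (4, 7, 3, 7, 3)

v_11(1/3) = 0 (numerator and denominator both coprime to 11), so x ∈ ℤ_11^×. Compute digits iteratively via a_i = x_i mod 11, x_{i+1} = (x_i − a_i)/11, with x_0 = x:
  x_0 = 1/3;  a_0 = 4;  x_1 = (x_0 − 4)/11 = -1/3
  x_1 = -1/3;  a_1 = 7;  x_2 = (x_1 − 7)/11 = -2/3
  x_2 = -2/3;  a_2 = 3;  x_3 = (x_2 − 3)/11 = -1/3
  x_3 = -1/3;  a_3 = 7;  x_4 = (x_3 − 7)/11 = -2/3
  x_4 = -2/3;  a_4 = 3;  x_5 = (x_4 − 3)/11 = -1/3
Digits: (4, 7, 3, 7, 3).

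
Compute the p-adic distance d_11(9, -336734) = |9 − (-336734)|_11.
d_11(9, -336734) = 1/14641

Step 1 — x − y = 9 − (-336734) = 336743. Step 2 — v_11(336743) = 4 (factor: 336743 = (11^4 · 23); the sign does not affect v_p). Step 3 — |x − y|_11 = 11^{-4} = 1/14641.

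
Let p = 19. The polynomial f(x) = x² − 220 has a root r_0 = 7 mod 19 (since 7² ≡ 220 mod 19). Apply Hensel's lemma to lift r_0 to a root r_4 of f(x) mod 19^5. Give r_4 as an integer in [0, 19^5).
r_4 = 658870 (mod 2476099)

Hensel's recurrence: r_{i+1} = r_i − f(r_i)·(f′(r_i))^{-1} mod 19^{i+2}, with f′(x) = 2x. Iterate:
  r_0 = 7 (mod 19)
  r_1 = 45 (mod 361)
  r_2 = 406 (mod 6859)
  r_3 = 7265 (mod 130321)
  r_4 = 658870 (mod 2476099)
Final: r_4 = 658870, and one checks f(r_4) ≡ 0 mod 19^5.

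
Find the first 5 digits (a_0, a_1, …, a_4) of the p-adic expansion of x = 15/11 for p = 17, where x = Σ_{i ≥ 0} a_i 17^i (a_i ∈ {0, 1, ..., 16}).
(a_0, …, a_4) = (6, 9, 1, 3, 6)

v_17(15/11) = 0 (numerator and denominator both coprime to 17), so x ∈ ℤ_17^×. Compute digits iteratively via a_i = x_i mod 17, x_{i+1} = (x_i − a_i)/17, with x_0 = x:
  x_0 = 15/11;  a_0 = 6;  x_1 = (x_0 − 6)/17 = -3/11
  x_1 = -3/11;  a_1 = 9;  x_2 = (x_1 − 9)/17 = -6/11
  x_2 = -6/11;  a_2 = 1;  x_3 = (x_2 − 1)/17 = -1/11
  x_3 = -1/11;  a_3 = 3;  x_4 = (x_3 − 3)/17 = -2/11
  x_4 = -2/11;  a_4 = 6;  x_5 = (x_4 − 6)/17 = -4/11
Digits: (6, 9, 1, 3, 6).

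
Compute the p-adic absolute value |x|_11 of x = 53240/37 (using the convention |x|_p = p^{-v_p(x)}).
|53240/37|_11 = 1/1331

Step 1 — compute v_11(x) by factoring powers of 11 out of the numerator and denominator: v_11(53240/37) = 3. Step 2 — apply |x|_p = p^{-v_p(x)} = 11^{-3} = 1/1331.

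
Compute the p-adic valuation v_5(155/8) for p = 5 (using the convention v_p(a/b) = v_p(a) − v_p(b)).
v_5(155/8) = 1

Factor powers of 5 from the numerator and denominator of the reduced fraction: 155 = 5^1 · 31 and 8 = 5^0 · 8. Apply v_p(a/b) = v_p(a) − v_p(b): v_5(155/8) = 1 − 0 = 1.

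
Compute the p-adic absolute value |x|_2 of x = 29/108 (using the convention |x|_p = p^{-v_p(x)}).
|29/108|_2 = 4

Step 1 — compute v_2(x) by factoring powers of 2 out of the numerator and denominator: v_2(29/108) = -2. Step 2 — apply |x|_p = p^{-v_p(x)} = 2^{2} = 4.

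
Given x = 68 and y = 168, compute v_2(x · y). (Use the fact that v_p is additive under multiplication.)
v_2(11424) = 5

v_p(x) = 2 (factor: 68 = 2^2 · 17); v_p(y) = 3 (factor: 168 = 2^3 · 21). Additivity: v_p(xy) = v_p(x) + v_p(y) = 2 + 3 = 5. (Direct check: xy = 11424 = 2^5 · (357).)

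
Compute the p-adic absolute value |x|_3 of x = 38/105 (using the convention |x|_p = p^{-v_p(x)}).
|38/105|_3 = 3

Step 1 — compute v_3(x) by factoring powers of 3 out of the numerator and denominator: v_3(38/105) = -1. Step 2 — apply |x|_p = p^{-v_p(x)} = 3^{1} = 3.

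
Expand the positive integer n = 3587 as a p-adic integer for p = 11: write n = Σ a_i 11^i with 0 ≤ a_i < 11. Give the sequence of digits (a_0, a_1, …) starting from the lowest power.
(a_0, a_1, …) = (1, 7, 7, 2)

Repeated division by 11 gives the digits low-to-high: 3587 = 1 + 7·11^1 + 7·11^2 + 2·11^3. Digit sequence: (1, 7, 7, 2).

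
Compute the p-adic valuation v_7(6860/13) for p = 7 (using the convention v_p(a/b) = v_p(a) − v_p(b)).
v_7(6860/13) = 3

Factor powers of 7 from the numerator and denominator of the reduced fraction: 6860 = 7^3 · 20 and 13 = 7^0 · 13. Apply v_p(a/b) = v_p(a) − v_p(b): v_7(6860/13) = 3 − 0 = 3.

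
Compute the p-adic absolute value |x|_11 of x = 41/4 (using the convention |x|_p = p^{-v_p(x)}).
|41/4|_11 = 1

Step 1 — compute v_11(x) by factoring powers of 11 out of the numerator and denominator: v_11(41/4) = 0. Step 2 — apply |x|_p = p^{-v_p(x)} = 11^{0} = 1.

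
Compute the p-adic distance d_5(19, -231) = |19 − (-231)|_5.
d_5(19, -231) = 1/125

Step 1 — x − y = 19 − (-231) = 250. Step 2 — v_5(250) = 3 (factor: 250 = (5^3 · 2); the sign does not affect v_p). Step 3 — |x − y|_5 = 5^{-3} = 1/125.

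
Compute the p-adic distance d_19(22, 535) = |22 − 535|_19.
d_19(22, 535) = 1/19

Step 1 — x − y = 22 − 535 = -513. Step 2 — v_19(-513) = 1 (factor: -513 = −(19^1 · 27); the sign does not affect v_p). Step 3 — |x − y|_19 = 19^{-1} = 1/19.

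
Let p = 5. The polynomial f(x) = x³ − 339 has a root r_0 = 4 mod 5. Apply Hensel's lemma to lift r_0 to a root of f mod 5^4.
r_3 = 179 (mod 625)

Hensel: r_{i+1} = r_i − f(r_i)/f′(r_i) mod 5^{i+2}, where f′(x) = 3x². Iterate:
  r_0 = 4 (mod 5)
  r_1 = 4 (mod 25)
  r_2 = 54 (mod 125)
  r_3 = 179 (mod 625)
Final: r = 179 with f(r) ≡ 0 mod 5^4.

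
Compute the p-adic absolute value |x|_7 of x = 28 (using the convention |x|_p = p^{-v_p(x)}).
|28|_7 = 1/7

Step 1 — compute v_7(x) by factoring powers of 7 out of the numerator and denominator: v_7(28) = 1. Step 2 — apply |x|_p = p^{-v_p(x)} = 7^{-1} = 1/7.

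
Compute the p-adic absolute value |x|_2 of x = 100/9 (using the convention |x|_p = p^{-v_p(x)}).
|100/9|_2 = 1/4

Step 1 — compute v_2(x) by factoring powers of 2 out of the numerator and denominator: v_2(100/9) = 2. Step 2 — apply |x|_p = p^{-v_p(x)} = 2^{-2} = 1/4.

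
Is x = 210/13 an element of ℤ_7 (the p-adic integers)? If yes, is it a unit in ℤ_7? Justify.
x ∈ ℤ_7 but not a unit; v_7(x) = 1 > 0

ℤ_7 = {x ∈ ℚ_7 : v_7(x) ≥ 0} and ℤ_7^× = {x ∈ ℤ_7 : v_7(x) = 0}. Here v_7(210/13) = v_7(num) − v_7(den) = 1; compare against these criteria.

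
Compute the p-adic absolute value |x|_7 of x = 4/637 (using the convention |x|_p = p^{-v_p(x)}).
|4/637|_7 = 49

Step 1 — compute v_7(x) by factoring powers of 7 out of the numerator and denominator: v_7(4/637) = -2. Step 2 — apply |x|_p = p^{-v_p(x)} = 7^{2} = 49.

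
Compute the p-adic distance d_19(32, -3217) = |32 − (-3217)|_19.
d_19(32, -3217) = 1/361

Step 1 — x − y = 32 − (-3217) = 3249. Step 2 — v_19(3249) = 2 (factor: 3249 = (19^2 · 9); the sign does not affect v_p). Step 3 — |x − y|_19 = 19^{-2} = 1/361.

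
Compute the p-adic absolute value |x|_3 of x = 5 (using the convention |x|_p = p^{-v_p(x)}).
|5|_3 = 1

Step 1 — compute v_3(x) by factoring powers of 3 out of the numerator and denominator: v_3(5) = 0. Step 2 — apply |x|_p = p^{-v_p(x)} = 3^{0} = 1.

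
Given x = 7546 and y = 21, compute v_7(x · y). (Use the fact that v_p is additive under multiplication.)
v_7(158466) = 4

v_p(x) = 3 (factor: 7546 = 7^3 · 22); v_p(y) = 1 (factor: 21 = 7^1 · 3). Additivity: v_p(xy) = v_p(x) + v_p(y) = 3 + 1 = 4. (Direct check: xy = 158466 = 7^4 · (66).)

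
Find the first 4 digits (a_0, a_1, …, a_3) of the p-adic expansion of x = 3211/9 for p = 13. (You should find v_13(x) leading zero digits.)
(a_0, …, a_3) = (0, 0, 5, 7)

v_13(3211/9) = 2, so a_0 = ... = a_1 = 0. Factor out: x = 13^2 · u with u = 19/9 a unit in ℤ_13. Expand u iteratively via a_{v+i} = u_i mod 13, u_{i+1} = (u_i − a_{v+i})/13:
  u_0 = 19/9;  a_2 = 5;  u_1 = (u_0 − 5)/13 = -2/9
  u_1 = -2/9;  a_3 = 7;  u_2 = (u_1 − 7)/13 = -5/9
Digits: (0, 0, 5, 7).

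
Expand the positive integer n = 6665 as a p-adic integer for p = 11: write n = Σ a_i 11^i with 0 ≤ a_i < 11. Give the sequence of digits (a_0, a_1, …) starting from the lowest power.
(a_0, a_1, …) = (10, 0, 0, 5)

Repeated division by 11 gives the digits low-to-high: 6665 = 10 + 5·11^3. Digit sequence: (10, 0, 0, 5).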